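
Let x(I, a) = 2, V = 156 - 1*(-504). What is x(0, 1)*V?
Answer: 1320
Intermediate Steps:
V = 660 (V = 156 + 504 = 660)
x(0, 1)*V = 2*660 = 1320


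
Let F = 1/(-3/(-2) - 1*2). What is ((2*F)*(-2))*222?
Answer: 1776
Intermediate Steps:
F = -2 (F = 1/(-3*(-1/2) - 2) = 1/(3/2 - 2) = 1/(-1/2) = -2)
((2*F)*(-2))*222 = ((2*(-2))*(-2))*222 = -4*(-2)*222 = 8*222 = 1776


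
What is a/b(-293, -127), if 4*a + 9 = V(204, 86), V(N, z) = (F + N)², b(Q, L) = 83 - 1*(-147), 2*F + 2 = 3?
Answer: 33449/736 ≈ 45.447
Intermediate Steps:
F = ½ (F = -1 + (½)*3 = -1 + 3/2 = ½ ≈ 0.50000)
b(Q, L) = 230 (b(Q, L) = 83 + 147 = 230)
V(N, z) = (½ + N)²
a = 167245/16 (a = -9/4 + ((1 + 2*204)²/4)/4 = -9/4 + ((1 + 408)²/4)/4 = -9/4 + ((¼)*409²)/4 = -9/4 + ((¼)*167281)/4 = -9/4 + (¼)*(167281/4) = -9/4 + 167281/16 = 167245/16 ≈ 10453.)
a/b(-293, -127) = (167245/16)/230 = (167245/16)*(1/230) = 33449/736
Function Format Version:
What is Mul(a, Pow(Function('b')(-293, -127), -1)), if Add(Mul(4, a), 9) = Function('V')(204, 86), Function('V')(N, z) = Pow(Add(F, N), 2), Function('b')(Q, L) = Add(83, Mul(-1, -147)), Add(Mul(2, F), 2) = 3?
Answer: Rational(33449, 736) ≈ 45.447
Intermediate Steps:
F = Rational(1, 2) (F = Add(-1, Mul(Rational(1, 2), 3)) = Add(-1, Rational(3, 2)) = Rational(1, 2) ≈ 0.50000)
Function('b')(Q, L) = 230 (Function('b')(Q, L) = Add(83, 147) = 230)
Function('V')(N, z) = Pow(Add(Rational(1, 2), N), 2)
a = Rational(167245, 16) (a = Add(Rational(-9, 4), Mul(Rational(1, 4), Mul(Rational(1, 4), Pow(Add(1, Mul(2, 204)), 2)))) = Add(Rational(-9, 4), Mul(Rational(1, 4), Mul(Rational(1, 4), Pow(Add(1, 408), 2)))) = Add(Rational(-9, 4), Mul(Rational(1, 4), Mul(Rational(1, 4), Pow(409, 2)))) = Add(Rational(-9, 4), Mul(Rational(1, 4), Mul(Rational(1, 4), 167281))) = Add(Rational(-9, 4), Mul(Rational(1, 4), Rational(167281, 4))) = Add(Rational(-9, 4), Rational(167281, 16)) = Rational(167245, 16) ≈ 10453.)
Mul(a, Pow(Function('b')(-293, -127), -1)) = Mul(Rational(167245, 16), Pow(230, -1)) = Mul(Rational(167245, 16), Rational(1, 230)) = Rational(33449, 736)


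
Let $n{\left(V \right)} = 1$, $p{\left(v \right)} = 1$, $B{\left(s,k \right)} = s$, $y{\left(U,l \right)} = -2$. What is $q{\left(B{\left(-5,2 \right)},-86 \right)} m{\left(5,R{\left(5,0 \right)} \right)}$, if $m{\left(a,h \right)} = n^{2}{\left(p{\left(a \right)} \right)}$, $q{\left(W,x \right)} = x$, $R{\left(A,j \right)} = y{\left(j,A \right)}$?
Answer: $-86$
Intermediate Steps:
$R{\left(A,j \right)} = -2$
$m{\left(a,h \right)} = 1$ ($m{\left(a,h \right)} = 1^{2} = 1$)
$q{\left(B{\left(-5,2 \right)},-86 \right)} m{\left(5,R{\left(5,0 \right)} \right)} = \left(-86\right) 1 = -86$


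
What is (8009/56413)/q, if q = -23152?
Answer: -8009/1306073776 ≈ -6.1321e-6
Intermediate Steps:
(8009/56413)/q = (8009/56413)/(-23152) = (8009*(1/56413))*(-1/23152) = (8009/56413)*(-1/23152) = -8009/1306073776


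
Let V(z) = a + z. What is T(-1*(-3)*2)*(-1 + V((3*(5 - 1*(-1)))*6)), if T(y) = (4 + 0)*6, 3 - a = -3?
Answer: 2712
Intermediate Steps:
a = 6 (a = 3 - 1*(-3) = 3 + 3 = 6)
T(y) = 24 (T(y) = 4*6 = 24)
V(z) = 6 + z
T(-1*(-3)*2)*(-1 + V((3*(5 - 1*(-1)))*6)) = 24*(-1 + (6 + (3*(5 - 1*(-1)))*6)) = 24*(-1 + (6 + (3*(5 + 1))*6)) = 24*(-1 + (6 + (3*6)*6)) = 24*(-1 + (6 + 18*6)) = 24*(-1 + (6 + 108)) = 24*(-1 + 114) = 24*113 = 2712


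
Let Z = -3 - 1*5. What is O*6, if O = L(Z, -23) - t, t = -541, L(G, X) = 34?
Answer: 3450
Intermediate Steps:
Z = -8 (Z = -3 - 5 = -8)
O = 575 (O = 34 - 1*(-541) = 34 + 541 = 575)
O*6 = 575*6 = 3450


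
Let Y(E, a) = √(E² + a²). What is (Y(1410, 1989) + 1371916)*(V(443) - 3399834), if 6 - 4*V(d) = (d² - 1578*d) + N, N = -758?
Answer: -4491573069893 - 39287301*√660469/4 ≈ -4.4996e+12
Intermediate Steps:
V(d) = 191 - d²/4 + 789*d/2 (V(d) = 3/2 - ((d² - 1578*d) - 758)/4 = 3/2 - (-758 + d² - 1578*d)/4 = 3/2 + (379/2 - d²/4 + 789*d/2) = 191 - d²/4 + 789*d/2)
(Y(1410, 1989) + 1371916)*(V(443) - 3399834) = (√(1410² + 1989²) + 1371916)*((191 - ¼*443² + (789/2)*443) - 3399834) = (√(1988100 + 3956121) + 1371916)*((191 - ¼*196249 + 349527/2) - 3399834) = (√5944221 + 1371916)*((191 - 196249/4 + 349527/2) - 3399834) = (3*√660469 + 1371916)*(503569/4 - 3399834) = (1371916 + 3*√660469)*(-13095767/4) = -4491573069893 - 39287301*√660469/4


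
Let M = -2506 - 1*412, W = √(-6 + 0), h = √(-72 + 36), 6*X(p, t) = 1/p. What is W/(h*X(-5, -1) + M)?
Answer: 5*I*√6*(-14590 + I)/212868101 ≈ -5.7535e-8 - 0.00083944*I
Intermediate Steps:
X(p, t) = 1/(6*p)
h = 6*I (h = √(-36) = 6*I ≈ 6.0*I)
W = I*√6 (W = √(-6) = I*√6 ≈ 2.4495*I)
M = -2918 (M = -2506 - 412 = -2918)
W/(h*X(-5, -1) + M) = (I*√6)/((6*I)*((⅙)/(-5)) - 2918) = (I*√6)/((6*I)*((⅙)*(-⅕)) - 2918) = (I*√6)/((6*I)*(-1/30) - 2918) = (I*√6)/(-I/5 - 2918) = (I*√6)/(-2918 - I/5) = (25*(-2918 + I/5)/212868101)*(I*√6) = 25*I*√6*(-2918 + I/5)/212868101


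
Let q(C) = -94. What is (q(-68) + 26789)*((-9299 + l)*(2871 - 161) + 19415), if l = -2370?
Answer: -843657434625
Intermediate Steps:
(q(-68) + 26789)*((-9299 + l)*(2871 - 161) + 19415) = (-94 + 26789)*((-9299 - 2370)*(2871 - 161) + 19415) = 26695*(-11669*2710 + 19415) = 26695*(-31622990 + 19415) = 26695*(-31603575) = -843657434625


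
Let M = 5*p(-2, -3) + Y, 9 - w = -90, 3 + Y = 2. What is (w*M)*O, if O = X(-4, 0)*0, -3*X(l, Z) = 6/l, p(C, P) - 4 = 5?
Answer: 0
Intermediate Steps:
p(C, P) = 9 (p(C, P) = 4 + 5 = 9)
Y = -1 (Y = -3 + 2 = -1)
X(l, Z) = -2/l
w = 99 (w = 9 - 1*(-90) = 9 + 90 = 99)
O = 0 (O = -2/(-4)*0 = -2*(-1/4)*0 = (1/2)*0 = 0)
M = 44 (M = 5*9 - 1 = 45 - 1 = 44)
(w*M)*O = (99*44)*0 = 4356*0 = 0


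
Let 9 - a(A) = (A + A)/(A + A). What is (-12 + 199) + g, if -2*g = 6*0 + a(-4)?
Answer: 183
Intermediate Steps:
a(A) = 8 (a(A) = 9 - (A + A)/(A + A) = 9 - 2*A/(2*A) = 9 - 2*A*1/(2*A) = 9 - 1*1 = 9 - 1 = 8)
g = -4 (g = -(6*0 + 8)/2 = -(0 + 8)/2 = -1/2*8 = -4)
(-12 + 199) + g = (-12 + 199) - 4 = 187 - 4 = 183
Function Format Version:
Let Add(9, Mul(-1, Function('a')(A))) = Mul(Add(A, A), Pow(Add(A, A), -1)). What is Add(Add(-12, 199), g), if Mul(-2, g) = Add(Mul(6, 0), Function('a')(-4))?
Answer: 183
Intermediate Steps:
Function('a')(A) = 8 (Function('a')(A) = Add(9, Mul(-1, Mul(Add(A, A), Pow(Add(A, A), -1)))) = Add(9, Mul(-1, Mul(Mul(2, A), Pow(Mul(2, A), -1)))) = Add(9, Mul(-1, Mul(Mul(2, A), Mul(Rational(1, 2), Pow(A, -1))))) = Add(9, Mul(-1, 1)) = Add(9, -1) = 8)
g = -4 (g = Mul(Rational(-1, 2), Add(Mul(6, 0), 8)) = Mul(Rational(-1, 2), Add(0, 8)) = Mul(Rational(-1, 2), 8) = -4)
Add(Add(-12, 199), g) = Add(Add(-12, 199), -4) = Add(187, -4) = 183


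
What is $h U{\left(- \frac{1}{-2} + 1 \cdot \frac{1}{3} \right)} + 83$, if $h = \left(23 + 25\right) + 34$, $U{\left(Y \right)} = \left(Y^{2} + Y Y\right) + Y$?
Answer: $\frac{2387}{9} \approx 265.22$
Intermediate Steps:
$U{\left(Y \right)} = Y + 2 Y^{2}$ ($U{\left(Y \right)} = \left(Y^{2} + Y^{2}\right) + Y = 2 Y^{2} + Y = Y + 2 Y^{2}$)
$h = 82$ ($h = 48 + 34 = 82$)
$h U{\left(- \frac{1}{-2} + 1 \cdot \frac{1}{3} \right)} + 83 = 82 \left(- \frac{1}{-2} + 1 \cdot \frac{1}{3}\right) \left(1 + 2 \left(- \frac{1}{-2} + 1 \cdot \frac{1}{3}\right)\right) + 83 = 82 \left(\left(-1\right) \left(- \frac{1}{2}\right) + 1 \cdot \frac{1}{3}\right) \left(1 + 2 \left(\left(-1\right) \left(- \frac{1}{2}\right) + 1 \cdot \frac{1}{3}\right)\right) + 83 = 82 \left(\frac{1}{2} + \frac{1}{3}\right) \left(1 + 2 \left(\frac{1}{2} + \frac{1}{3}\right)\right) + 83 = 82 \frac{5 \left(1 + 2 \cdot \frac{5}{6}\right)}{6} + 83 = 82 \frac{5 \left(1 + \frac{5}{3}\right)}{6} + 83 = 82 \cdot \frac{5}{6} \cdot \frac{8}{3} + 83 = 82 \cdot \frac{20}{9} + 83 = \frac{1640}{9} + 83 = \frac{2387}{9}$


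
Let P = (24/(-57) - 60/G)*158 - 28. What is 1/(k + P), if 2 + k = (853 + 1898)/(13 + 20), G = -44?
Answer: 209/42279 ≈ 0.0049434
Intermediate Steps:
P = 25274/209 (P = (24/(-57) - 60/(-44))*158 - 28 = (24*(-1/57) - 60*(-1/44))*158 - 28 = (-8/19 + 15/11)*158 - 28 = (197/209)*158 - 28 = 31126/209 - 28 = 25274/209 ≈ 120.93)
k = 895/11 (k = -2 + (853 + 1898)/(13 + 20) = -2 + 2751/33 = -2 + 2751*(1/33) = -2 + 917/11 = 895/11 ≈ 81.364)
1/(k + P) = 1/(895/11 + 25274/209) = 1/(42279/209) = 209/42279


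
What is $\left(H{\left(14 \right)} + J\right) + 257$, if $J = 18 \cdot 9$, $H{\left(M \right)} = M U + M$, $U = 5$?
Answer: $503$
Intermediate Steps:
$H{\left(M \right)} = 6 M$ ($H{\left(M \right)} = M 5 + M = 5 M + M = 6 M$)
$J = 162$
$\left(H{\left(14 \right)} + J\right) + 257 = \left(6 \cdot 14 + 162\right) + 257 = \left(84 + 162\right) + 257 = 246 + 257 = 503$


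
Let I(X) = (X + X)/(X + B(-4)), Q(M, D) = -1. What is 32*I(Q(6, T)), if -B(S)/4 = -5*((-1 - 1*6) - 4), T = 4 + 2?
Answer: 64/221 ≈ 0.28959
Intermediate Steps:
T = 6
B(S) = -220 (B(S) = -(-20)*((-1 - 1*6) - 4) = -(-20)*((-1 - 6) - 4) = -(-20)*(-7 - 4) = -(-20)*(-11) = -4*55 = -220)
I(X) = 2*X/(-220 + X) (I(X) = (X + X)/(X - 220) = (2*X)/(-220 + X) = 2*X/(-220 + X))
32*I(Q(6, T)) = 32*(2*(-1)/(-220 - 1)) = 32*(2*(-1)/(-221)) = 32*(2*(-1)*(-1/221)) = 32*(2/221) = 64/221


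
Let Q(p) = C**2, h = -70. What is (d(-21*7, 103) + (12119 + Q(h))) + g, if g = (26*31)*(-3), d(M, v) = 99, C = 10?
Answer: 9900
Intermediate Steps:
Q(p) = 100 (Q(p) = 10**2 = 100)
g = -2418 (g = 806*(-3) = -2418)
(d(-21*7, 103) + (12119 + Q(h))) + g = (99 + (12119 + 100)) - 2418 = (99 + 12219) - 2418 = 12318 - 2418 = 9900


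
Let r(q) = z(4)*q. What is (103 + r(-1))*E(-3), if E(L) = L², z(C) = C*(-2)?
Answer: 999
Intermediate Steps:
z(C) = -2*C
r(q) = -8*q (r(q) = (-2*4)*q = -8*q)
(103 + r(-1))*E(-3) = (103 - 8*(-1))*(-3)² = (103 + 8)*9 = 111*9 = 999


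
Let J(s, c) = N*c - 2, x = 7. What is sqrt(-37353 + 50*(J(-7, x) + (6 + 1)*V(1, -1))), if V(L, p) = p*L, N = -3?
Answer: 3*I*sqrt(4317) ≈ 197.11*I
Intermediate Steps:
V(L, p) = L*p
J(s, c) = -2 - 3*c (J(s, c) = -3*c - 2 = -2 - 3*c)
sqrt(-37353 + 50*(J(-7, x) + (6 + 1)*V(1, -1))) = sqrt(-37353 + 50*((-2 - 3*7) + (6 + 1)*(1*(-1)))) = sqrt(-37353 + 50*((-2 - 21) + 7*(-1))) = sqrt(-37353 + 50*(-23 - 7)) = sqrt(-37353 + 50*(-30)) = sqrt(-37353 - 1500) = sqrt(-38853) = 3*I*sqrt(4317)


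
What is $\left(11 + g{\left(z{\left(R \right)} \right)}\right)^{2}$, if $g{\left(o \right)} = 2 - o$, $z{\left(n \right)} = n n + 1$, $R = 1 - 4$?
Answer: $9$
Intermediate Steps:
$R = -3$
$z{\left(n \right)} = 1 + n^{2}$ ($z{\left(n \right)} = n^{2} + 1 = 1 + n^{2}$)
$\left(11 + g{\left(z{\left(R \right)} \right)}\right)^{2} = \left(11 + \left(2 - \left(1 + \left(-3\right)^{2}\right)\right)\right)^{2} = \left(11 + \left(2 - \left(1 + 9\right)\right)\right)^{2} = \left(11 + \left(2 - 10\right)\right)^{2} = \left(11 - 8\right)^{2} = 3^{2} = 9$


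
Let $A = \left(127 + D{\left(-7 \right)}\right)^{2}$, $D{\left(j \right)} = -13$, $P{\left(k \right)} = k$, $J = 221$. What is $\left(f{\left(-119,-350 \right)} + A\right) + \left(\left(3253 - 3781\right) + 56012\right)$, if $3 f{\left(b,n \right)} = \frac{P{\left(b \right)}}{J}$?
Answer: $\frac{2670713}{39} \approx 68480.0$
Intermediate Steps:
$f{\left(b,n \right)} = \frac{b}{663}$ ($f{\left(b,n \right)} = \frac{b \frac{1}{221}}{3} = \frac{\frac{1}{221} b}{3} = \frac{b}{663}$)
$A = 12996$ ($A = \left(127 - 13\right)^{2} = 114^{2} = 12996$)
$\left(f{\left(-119,-350 \right)} + A\right) + \left(\left(3253 - 3781\right) + 56012\right) = \left(\frac{1}{663} \left(-119\right) + 12996\right) + \left(\left(3253 - 3781\right) + 56012\right) = \left(- \frac{7}{39} + 12996\right) + \left(-528 + 56012\right) = \frac{506837}{39} + 55484 = \frac{2670713}{39}$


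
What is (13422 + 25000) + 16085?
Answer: 54507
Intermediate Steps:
(13422 + 25000) + 16085 = 38422 + 16085 = 54507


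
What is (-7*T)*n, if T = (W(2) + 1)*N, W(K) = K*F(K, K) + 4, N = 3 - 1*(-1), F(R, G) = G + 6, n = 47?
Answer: -27636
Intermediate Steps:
F(R, G) = 6 + G
N = 4 (N = 3 + 1 = 4)
W(K) = 4 + K*(6 + K) (W(K) = K*(6 + K) + 4 = 4 + K*(6 + K))
T = 84 (T = ((4 + 2*(6 + 2)) + 1)*4 = ((4 + 2*8) + 1)*4 = ((4 + 16) + 1)*4 = (20 + 1)*4 = 21*4 = 84)
(-7*T)*n = -7*84*47 = -588*47 = -27636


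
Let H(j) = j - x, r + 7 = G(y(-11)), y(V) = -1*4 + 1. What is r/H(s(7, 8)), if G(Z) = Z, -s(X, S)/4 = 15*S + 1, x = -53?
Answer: 10/431 ≈ 0.023202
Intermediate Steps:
s(X, S) = -4 - 60*S (s(X, S) = -4*(15*S + 1) = -4*(1 + 15*S) = -4 - 60*S)
y(V) = -3 (y(V) = -4 + 1 = -3)
r = -10 (r = -7 - 3 = -10)
H(j) = 53 + j (H(j) = j - 1*(-53) = j + 53 = 53 + j)
r/H(s(7, 8)) = -10/(53 + (-4 - 60*8)) = -10/(53 + (-4 - 480)) = -10/(53 - 484) = -10/(-431) = -10*(-1/431) = 10/431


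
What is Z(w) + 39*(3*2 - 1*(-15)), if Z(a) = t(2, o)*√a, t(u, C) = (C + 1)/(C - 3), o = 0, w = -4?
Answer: 819 - 2*I/3 ≈ 819.0 - 0.66667*I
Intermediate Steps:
t(u, C) = (1 + C)/(-3 + C)
Z(a) = -√a/3 (Z(a) = ((1 + 0)/(-3 + 0))*√a = (1/(-3))*√a = (-⅓*1)*√a = -√a/3)
Z(w) + 39*(3*2 - 1*(-15)) = -2*I/3 + 39*(3*2 - 1*(-15)) = -2*I/3 + 39*(6 + 15) = -2*I/3 + 39*21 = -2*I/3 + 819 = 819 - 2*I/3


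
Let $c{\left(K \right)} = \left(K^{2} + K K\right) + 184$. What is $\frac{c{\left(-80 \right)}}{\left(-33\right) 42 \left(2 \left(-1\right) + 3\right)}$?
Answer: $- \frac{2164}{231} \approx -9.368$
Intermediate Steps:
$c{\left(K \right)} = 184 + 2 K^{2}$ ($c{\left(K \right)} = \left(K^{2} + K^{2}\right) + 184 = 2 K^{2} + 184 = 184 + 2 K^{2}$)
$\frac{c{\left(-80 \right)}}{\left(-33\right) 42 \left(2 \left(-1\right) + 3\right)} = \frac{184 + 2 \left(-80\right)^{2}}{\left(-33\right) 42 \left(2 \left(-1\right) + 3\right)} = \frac{184 + 2 \cdot 6400}{\left(-1386\right) \left(-2 + 3\right)} = \frac{184 + 12800}{\left(-1386\right) 1} = \frac{12984}{-1386} = 12984 \left(- \frac{1}{1386}\right) = - \frac{2164}{231}$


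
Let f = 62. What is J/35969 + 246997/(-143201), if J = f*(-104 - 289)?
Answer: -12373470659/5150796769 ≈ -2.4022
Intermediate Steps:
J = -24366 (J = 62*(-104 - 289) = 62*(-393) = -24366)
J/35969 + 246997/(-143201) = -24366/35969 + 246997/(-143201) = -24366*1/35969 + 246997*(-1/143201) = -24366/35969 - 246997/143201 = -12373470659/5150796769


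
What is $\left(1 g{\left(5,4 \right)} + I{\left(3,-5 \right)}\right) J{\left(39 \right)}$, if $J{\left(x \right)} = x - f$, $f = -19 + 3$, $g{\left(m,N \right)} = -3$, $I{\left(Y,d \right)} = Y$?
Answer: $0$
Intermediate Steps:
$f = -16$
$J{\left(x \right)} = 16 + x$ ($J{\left(x \right)} = x - -16 = x + 16 = 16 + x$)
$\left(1 g{\left(5,4 \right)} + I{\left(3,-5 \right)}\right) J{\left(39 \right)} = \left(1 \left(-3\right) + 3\right) \left(16 + 39\right) = \left(-3 + 3\right) 55 = 0 \cdot 55 = 0$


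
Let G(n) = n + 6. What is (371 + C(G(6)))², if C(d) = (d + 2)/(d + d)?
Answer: 19882681/144 ≈ 1.3807e+5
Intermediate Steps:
G(n) = 6 + n
C(d) = (2 + d)/(2*d) (C(d) = (2 + d)/((2*d)) = (2 + d)*(1/(2*d)) = (2 + d)/(2*d))
(371 + C(G(6)))² = (371 + (2 + (6 + 6))/(2*(6 + 6)))² = (371 + (½)*(2 + 12)/12)² = (371 + (½)*(1/12)*14)² = (371 + 7/12)² = (4459/12)² = 19882681/144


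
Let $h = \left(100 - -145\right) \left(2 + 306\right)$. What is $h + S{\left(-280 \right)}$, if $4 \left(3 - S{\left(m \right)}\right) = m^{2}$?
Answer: $55863$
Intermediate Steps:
$S{\left(m \right)} = 3 - \frac{m^{2}}{4}$
$h = 75460$ ($h = \left(100 + 145\right) 308 = 245 \cdot 308 = 75460$)
$h + S{\left(-280 \right)} = 75460 + \left(3 - \frac{\left(-280\right)^{2}}{4}\right) = 75460 + \left(3 - 19600\right) = 75460 - 19597 = 55863$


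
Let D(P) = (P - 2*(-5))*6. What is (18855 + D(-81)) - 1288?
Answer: 17141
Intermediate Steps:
D(P) = 60 + 6*P (D(P) = (P + 10)*6 = (10 + P)*6 = 60 + 6*P)
(18855 + D(-81)) - 1288 = (18855 + (60 + 6*(-81))) - 1288 = (18855 + (60 - 486)) - 1288 = (18855 - 426) - 1288 = 18429 - 1288 = 17141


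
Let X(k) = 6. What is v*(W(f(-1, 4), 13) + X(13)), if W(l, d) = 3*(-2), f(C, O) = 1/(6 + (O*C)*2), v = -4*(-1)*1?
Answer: 0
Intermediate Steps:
v = 4 (v = 4*1 = 4)
f(C, O) = 1/(6 + 2*C*O) (f(C, O) = 1/(6 + (C*O)*2) = 1/(6 + 2*C*O))
W(l, d) = -6
v*(W(f(-1, 4), 13) + X(13)) = 4*(-6 + 6) = 4*0 = 0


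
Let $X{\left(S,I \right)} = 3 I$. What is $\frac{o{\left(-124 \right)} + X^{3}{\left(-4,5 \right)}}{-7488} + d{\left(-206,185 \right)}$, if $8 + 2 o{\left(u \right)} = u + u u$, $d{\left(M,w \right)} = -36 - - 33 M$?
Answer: $- \frac{51183989}{7488} \approx -6835.5$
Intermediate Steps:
$d{\left(M,w \right)} = -36 + 33 M$
$o{\left(u \right)} = -4 + \frac{u}{2} + \frac{u^{2}}{2}$ ($o{\left(u \right)} = -4 + \frac{u + u u}{2} = -4 + \frac{u + u^{2}}{2} = -4 + \left(\frac{u}{2} + \frac{u^{2}}{2}\right) = -4 + \frac{u}{2} + \frac{u^{2}}{2}$)
$\frac{o{\left(-124 \right)} + X^{3}{\left(-4,5 \right)}}{-7488} + d{\left(-206,185 \right)} = \frac{\left(-4 + \frac{1}{2} \left(-124\right) + \frac{\left(-124\right)^{2}}{2}\right) + \left(3 \cdot 5\right)^{3}}{-7488} + \left(-36 + 33 \left(-206\right)\right) = \left(\left(-4 - 62 + \frac{1}{2} \cdot 15376\right) + 15^{3}\right) \left(- \frac{1}{7488}\right) - 6834 = \left(\left(-4 - 62 + 7688\right) + 3375\right) \left(- \frac{1}{7488}\right) - 6834 = \left(7622 + 3375\right) \left(- \frac{1}{7488}\right) - 6834 = 10997 \left(- \frac{1}{7488}\right) - 6834 = - \frac{10997}{7488} - 6834 = - \frac{51183989}{7488}$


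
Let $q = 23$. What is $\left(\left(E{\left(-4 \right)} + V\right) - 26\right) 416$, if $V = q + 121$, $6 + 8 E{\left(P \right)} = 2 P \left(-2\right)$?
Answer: $49608$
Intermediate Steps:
$E{\left(P \right)} = - \frac{3}{4} - \frac{P}{2}$ ($E{\left(P \right)} = - \frac{3}{4} + \frac{2 P \left(-2\right)}{8} = - \frac{3}{4} + \frac{\left(-4\right) P}{8} = - \frac{3}{4} - \frac{P}{2}$)
$V = 144$ ($V = 23 + 121 = 144$)
$\left(\left(E{\left(-4 \right)} + V\right) - 26\right) 416 = \left(\left(\left(- \frac{3}{4} - -2\right) + 144\right) - 26\right) 416 = \left(\left(\left(- \frac{3}{4} + 2\right) + 144\right) - 26\right) 416 = \left(\left(\frac{5}{4} + 144\right) - 26\right) 416 = \left(\frac{581}{4} - 26\right) 416 = \frac{477}{4} \cdot 416 = 49608$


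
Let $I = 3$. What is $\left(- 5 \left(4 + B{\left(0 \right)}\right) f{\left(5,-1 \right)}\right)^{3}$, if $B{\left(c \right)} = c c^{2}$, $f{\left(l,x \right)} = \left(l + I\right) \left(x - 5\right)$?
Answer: $884736000$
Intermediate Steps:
$f{\left(l,x \right)} = \left(-5 + x\right) \left(3 + l\right)$ ($f{\left(l,x \right)} = \left(l + 3\right) \left(x - 5\right) = \left(3 + l\right) \left(-5 + x\right) = \left(-5 + x\right) \left(3 + l\right)$)
$B{\left(c \right)} = c^{3}$
$\left(- 5 \left(4 + B{\left(0 \right)}\right) f{\left(5,-1 \right)}\right)^{3} = \left(- 5 \left(4 + 0^{3}\right) \left(-15 - 25 + 3 \left(-1\right) + 5 \left(-1\right)\right)\right)^{3} = \left(- 5 \left(4 + 0\right) \left(-15 - 25 - 3 - 5\right)\right)^{3} = \left(\left(-5\right) 4 \left(-48\right)\right)^{3} = \left(\left(-20\right) \left(-48\right)\right)^{3} = 960^{3} = 884736000$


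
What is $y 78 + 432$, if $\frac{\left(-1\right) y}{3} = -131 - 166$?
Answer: $69930$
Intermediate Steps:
$y = 891$ ($y = - 3 \left(-131 - 166\right) = \left(-3\right) \left(-297\right) = 891$)
$y 78 + 432 = 891 \cdot 78 + 432 = 69498 + 432 = 69930$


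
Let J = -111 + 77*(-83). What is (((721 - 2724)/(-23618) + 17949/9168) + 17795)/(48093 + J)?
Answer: 642265083511/1500948651664 ≈ 0.42791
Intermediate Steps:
J = -6502 (J = -111 - 6391 = -6502)
(((721 - 2724)/(-23618) + 17949/9168) + 17795)/(48093 + J) = (((721 - 2724)/(-23618) + 17949/9168) + 17795)/(48093 - 6502) = ((-2003*(-1/23618) + 17949*(1/9168)) + 17795)/41591 = ((2003/23618 + 5983/3056) + 17795)*(1/41591) = (73713831/36088304 + 17795)*(1/41591) = (642265083511/36088304)*(1/41591) = 642265083511/1500948651664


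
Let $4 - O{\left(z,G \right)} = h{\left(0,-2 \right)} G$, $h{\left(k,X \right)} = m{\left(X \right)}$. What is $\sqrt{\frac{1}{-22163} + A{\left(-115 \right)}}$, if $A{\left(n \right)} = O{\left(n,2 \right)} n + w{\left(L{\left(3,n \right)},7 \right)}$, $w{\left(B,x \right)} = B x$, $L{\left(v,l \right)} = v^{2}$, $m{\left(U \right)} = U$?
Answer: $\frac{2 i \sqrt{105239298949}}{22163} \approx 29.275 i$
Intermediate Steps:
$h{\left(k,X \right)} = X$
$O{\left(z,G \right)} = 4 + 2 G$ ($O{\left(z,G \right)} = 4 - - 2 G = 4 + 2 G$)
$A{\left(n \right)} = 63 + 8 n$ ($A{\left(n \right)} = \left(4 + 2 \cdot 2\right) n + 3^{2} \cdot 7 = \left(4 + 4\right) n + 9 \cdot 7 = 8 n + 63 = 63 + 8 n$)
$\sqrt{\frac{1}{-22163} + A{\left(-115 \right)}} = \sqrt{\frac{1}{-22163} + \left(63 + 8 \left(-115\right)\right)} = \sqrt{- \frac{1}{22163} + \left(63 - 920\right)} = \sqrt{- \frac{1}{22163} - 857} = \sqrt{- \frac{18993692}{22163}} = \frac{2 i \sqrt{105239298949}}{22163}$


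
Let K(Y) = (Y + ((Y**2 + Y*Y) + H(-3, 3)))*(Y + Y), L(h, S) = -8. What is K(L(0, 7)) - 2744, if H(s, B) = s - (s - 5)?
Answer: -4744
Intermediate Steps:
H(s, B) = 5 (H(s, B) = s - (-5 + s) = s + (5 - s) = 5)
K(Y) = 2*Y*(5 + Y + 2*Y**2) (K(Y) = (Y + ((Y**2 + Y*Y) + 5))*(Y + Y) = (Y + ((Y**2 + Y**2) + 5))*(2*Y) = (Y + (2*Y**2 + 5))*(2*Y) = (Y + (5 + 2*Y**2))*(2*Y) = (5 + Y + 2*Y**2)*(2*Y) = 2*Y*(5 + Y + 2*Y**2))
K(L(0, 7)) - 2744 = 2*(-8)*(5 - 8 + 2*(-8)**2) - 2744 = 2*(-8)*(5 - 8 + 2*64) - 2744 = 2*(-8)*(5 - 8 + 128) - 2744 = 2*(-8)*125 - 2744 = -2000 - 2744 = -4744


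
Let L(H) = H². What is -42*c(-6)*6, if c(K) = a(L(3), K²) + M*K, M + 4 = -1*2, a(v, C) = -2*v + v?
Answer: -6804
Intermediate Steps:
a(v, C) = -v
M = -6 (M = -4 - 1*2 = -4 - 2 = -6)
c(K) = -9 - 6*K (c(K) = -1*3² - 6*K = -1*9 - 6*K = -9 - 6*K)
-42*c(-6)*6 = -42*(-9 - 6*(-6))*6 = -42*(-9 + 36)*6 = -42*27*6 = -1134*6 = -6804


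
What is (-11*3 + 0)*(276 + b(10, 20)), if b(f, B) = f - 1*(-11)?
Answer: -9801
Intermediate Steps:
b(f, B) = 11 + f (b(f, B) = f + 11 = 11 + f)
(-11*3 + 0)*(276 + b(10, 20)) = (-11*3 + 0)*(276 + (11 + 10)) = (-33 + 0)*(276 + 21) = -33*297 = -9801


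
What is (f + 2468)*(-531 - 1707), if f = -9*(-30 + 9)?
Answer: -5946366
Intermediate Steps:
f = 189 (f = -9*(-21) = 189)
(f + 2468)*(-531 - 1707) = (189 + 2468)*(-531 - 1707) = 2657*(-2238) = -5946366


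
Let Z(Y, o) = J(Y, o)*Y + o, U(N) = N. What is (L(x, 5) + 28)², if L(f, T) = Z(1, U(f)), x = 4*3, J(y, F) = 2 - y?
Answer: 1681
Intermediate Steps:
x = 12
Z(Y, o) = o + Y*(2 - Y) (Z(Y, o) = (2 - Y)*Y + o = Y*(2 - Y) + o = o + Y*(2 - Y))
L(f, T) = 1 + f (L(f, T) = f - 1*1*(-2 + 1) = f - 1*1*(-1) = f + 1 = 1 + f)
(L(x, 5) + 28)² = ((1 + 12) + 28)² = (13 + 28)² = 41² = 1681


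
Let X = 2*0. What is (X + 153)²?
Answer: 23409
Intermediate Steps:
X = 0
(X + 153)² = (0 + 153)² = 153² = 23409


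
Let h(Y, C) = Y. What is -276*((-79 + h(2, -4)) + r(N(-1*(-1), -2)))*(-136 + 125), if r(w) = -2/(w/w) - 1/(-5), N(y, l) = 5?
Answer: -1196184/5 ≈ -2.3924e+5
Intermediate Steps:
r(w) = -9/5 (r(w) = -2/1 - 1*(-⅕) = -2*1 + ⅕ = -2 + ⅕ = -9/5)
-276*((-79 + h(2, -4)) + r(N(-1*(-1), -2)))*(-136 + 125) = -276*((-79 + 2) - 9/5)*(-136 + 125) = -276*(-77 - 9/5)*(-11) = -(-108744)*(-11)/5 = -276*4334/5 = -1196184/5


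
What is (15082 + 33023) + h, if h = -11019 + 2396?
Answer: 39482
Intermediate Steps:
h = -8623
(15082 + 33023) + h = (15082 + 33023) - 8623 = 48105 - 8623 = 39482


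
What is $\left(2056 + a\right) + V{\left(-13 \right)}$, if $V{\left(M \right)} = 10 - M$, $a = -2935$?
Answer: $-856$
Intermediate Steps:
$\left(2056 + a\right) + V{\left(-13 \right)} = \left(2056 - 2935\right) + \left(10 - -13\right) = -879 + \left(10 + 13\right) = -879 + 23 = -856$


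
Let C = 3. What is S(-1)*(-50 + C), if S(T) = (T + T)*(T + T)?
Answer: -188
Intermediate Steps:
S(T) = 4*T² (S(T) = (2*T)*(2*T) = 4*T²)
S(-1)*(-50 + C) = (4*(-1)²)*(-50 + 3) = (4*1)*(-47) = 4*(-47) = -188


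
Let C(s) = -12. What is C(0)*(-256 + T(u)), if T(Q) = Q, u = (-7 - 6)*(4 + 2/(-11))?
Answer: 40344/11 ≈ 3667.6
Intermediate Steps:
u = -546/11 (u = -13*(4 + 2*(-1/11)) = -13*(4 - 2/11) = -13*42/11 = -546/11 ≈ -49.636)
C(0)*(-256 + T(u)) = -12*(-256 - 546/11) = -12*(-3362/11) = 40344/11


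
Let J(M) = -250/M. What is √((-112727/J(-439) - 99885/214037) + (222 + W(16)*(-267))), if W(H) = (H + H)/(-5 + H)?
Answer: I*√2750881782703035660470/117720350 ≈ 445.54*I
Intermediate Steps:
W(H) = 2*H/(-5 + H) (W(H) = (2*H)/(-5 + H) = 2*H/(-5 + H))
√((-112727/J(-439) - 99885/214037) + (222 + W(16)*(-267))) = √((-112727/((-250/(-439))) - 99885/214037) + (222 + (2*16/(-5 + 16))*(-267))) = √((-112727/((-250*(-1/439))) - 99885*1/214037) + (222 + (2*16/11)*(-267))) = √((-112727/250/439 - 99885/214037) + (222 + (2*16*(1/11))*(-267))) = √((-112727*439/250 - 99885/214037) + (222 + (32/11)*(-267))) = √((-49487153/250 - 99885/214037) + (222 - 8544/11)) = √(-10592106737911/53509250 - 6102/11) = √(-116839687560521/588601750) = I*√2750881782703035660470/117720350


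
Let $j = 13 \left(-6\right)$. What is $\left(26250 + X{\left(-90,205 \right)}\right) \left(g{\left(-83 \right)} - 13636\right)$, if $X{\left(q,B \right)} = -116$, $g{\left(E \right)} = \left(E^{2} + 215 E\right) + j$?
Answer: $-644725780$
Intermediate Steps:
$j = -78$
$g{\left(E \right)} = -78 + E^{2} + 215 E$ ($g{\left(E \right)} = \left(E^{2} + 215 E\right) - 78 = -78 + E^{2} + 215 E$)
$\left(26250 + X{\left(-90,205 \right)}\right) \left(g{\left(-83 \right)} - 13636\right) = \left(26250 - 116\right) \left(\left(-78 + \left(-83\right)^{2} + 215 \left(-83\right)\right) - 13636\right) = 26134 \left(\left(-78 + 6889 - 17845\right) - 13636\right) = 26134 \left(-11034 - 13636\right) = 26134 \left(-24670\right) = -644725780$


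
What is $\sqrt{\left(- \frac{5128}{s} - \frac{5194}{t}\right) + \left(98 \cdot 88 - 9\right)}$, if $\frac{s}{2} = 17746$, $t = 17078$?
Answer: $\frac{\sqrt{49452432167177403622}}{75766547} \approx 92.815$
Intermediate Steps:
$s = 35492$ ($s = 2 \cdot 17746 = 35492$)
$\sqrt{\left(- \frac{5128}{s} - \frac{5194}{t}\right) + \left(98 \cdot 88 - 9\right)} = \sqrt{\left(- \frac{5128}{35492} - \frac{5194}{17078}\right) + \left(98 \cdot 88 - 9\right)} = \sqrt{\left(\left(-5128\right) \frac{1}{35492} - \frac{2597}{8539}\right) + \left(8624 - 9\right)} = \sqrt{\left(- \frac{1282}{8873} - \frac{2597}{8539}\right) + 8615} = \sqrt{- \frac{33990179}{75766547} + 8615} = \sqrt{\frac{652694812226}{75766547}} = \frac{\sqrt{49452432167177403622}}{75766547}$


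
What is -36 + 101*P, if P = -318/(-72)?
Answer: 4921/12 ≈ 410.08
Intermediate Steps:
P = 53/12 (P = -318*(-1/72) = 53/12 ≈ 4.4167)
-36 + 101*P = -36 + 101*(53/12) = -36 + 5353/12 = 4921/12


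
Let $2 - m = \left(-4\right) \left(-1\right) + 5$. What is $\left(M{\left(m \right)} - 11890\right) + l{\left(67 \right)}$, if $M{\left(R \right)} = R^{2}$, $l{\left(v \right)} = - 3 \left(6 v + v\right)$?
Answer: $-13248$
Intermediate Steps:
$l{\left(v \right)} = - 21 v$ ($l{\left(v \right)} = - 3 \cdot 7 v = - 21 v$)
$m = -7$ ($m = 2 - \left(\left(-4\right) \left(-1\right) + 5\right) = 2 - \left(4 + 5\right) = 2 - 9 = -7$)
$\left(M{\left(m \right)} - 11890\right) + l{\left(67 \right)} = \left(\left(-7\right)^{2} - 11890\right) - 1407 = \left(49 - 11890\right) - 1407 = -11841 - 1407 = -13248$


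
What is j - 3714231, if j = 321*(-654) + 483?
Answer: -3923682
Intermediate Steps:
j = -209451 (j = -209934 + 483 = -209451)
j - 3714231 = -209451 - 3714231 = -3923682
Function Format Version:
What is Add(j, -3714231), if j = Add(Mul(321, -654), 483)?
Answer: -3923682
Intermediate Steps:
j = -209451 (j = Add(-209934, 483) = -209451)
Add(j, -3714231) = Add(-209451, -3714231) = -3923682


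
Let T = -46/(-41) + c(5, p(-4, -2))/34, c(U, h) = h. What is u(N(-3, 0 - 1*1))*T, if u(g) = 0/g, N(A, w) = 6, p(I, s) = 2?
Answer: 0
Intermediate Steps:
u(g) = 0
T = 823/697 (T = -46/(-41) + 2/34 = -46*(-1/41) + 2*(1/34) = 46/41 + 1/17 = 823/697 ≈ 1.1808)
u(N(-3, 0 - 1*1))*T = 0*(823/697) = 0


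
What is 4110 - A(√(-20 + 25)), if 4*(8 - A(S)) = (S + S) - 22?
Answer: 8193/2 + √5/2 ≈ 4097.6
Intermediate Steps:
A(S) = 27/2 - S/2 (A(S) = 8 - ((S + S) - 22)/4 = 8 - (2*S - 22)/4 = 8 - (-22 + 2*S)/4 = 8 + (11/2 - S/2) = 27/2 - S/2)
4110 - A(√(-20 + 25)) = 4110 - (27/2 - √(-20 + 25)/2) = 4110 - (27/2 - √5/2) = 4110 + (-27/2 + √5/2) = 8193/2 + √5/2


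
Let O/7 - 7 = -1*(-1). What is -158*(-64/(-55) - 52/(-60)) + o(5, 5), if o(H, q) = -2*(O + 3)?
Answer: -14480/33 ≈ -438.79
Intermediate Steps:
O = 56 (O = 49 + 7*(-1*(-1)) = 49 + 7*1 = 49 + 7 = 56)
o(H, q) = -118 (o(H, q) = -2*(56 + 3) = -2*59 = -118)
-158*(-64/(-55) - 52/(-60)) + o(5, 5) = -158*(-64/(-55) - 52/(-60)) - 118 = -158*(-64*(-1/55) - 52*(-1/60)) - 118 = -158*(64/55 + 13/15) - 118 = -158*67/33 - 118 = -10586/33 - 118 = -14480/33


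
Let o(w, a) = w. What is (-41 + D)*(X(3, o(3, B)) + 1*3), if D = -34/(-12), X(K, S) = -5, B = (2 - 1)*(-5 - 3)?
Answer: 229/3 ≈ 76.333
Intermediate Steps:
B = -8 (B = 1*(-8) = -8)
D = 17/6 (D = -34*(-1/12) = 17/6 ≈ 2.8333)
(-41 + D)*(X(3, o(3, B)) + 1*3) = (-41 + 17/6)*(-5 + 1*3) = -229*(-5 + 3)/6 = -229/6*(-2) = 229/3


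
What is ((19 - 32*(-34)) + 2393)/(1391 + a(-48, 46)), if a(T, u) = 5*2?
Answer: 3500/1401 ≈ 2.4982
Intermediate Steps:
a(T, u) = 10
((19 - 32*(-34)) + 2393)/(1391 + a(-48, 46)) = ((19 - 32*(-34)) + 2393)/(1391 + 10) = ((19 + 1088) + 2393)/1401 = (1107 + 2393)*(1/1401) = 3500*(1/1401) = 3500/1401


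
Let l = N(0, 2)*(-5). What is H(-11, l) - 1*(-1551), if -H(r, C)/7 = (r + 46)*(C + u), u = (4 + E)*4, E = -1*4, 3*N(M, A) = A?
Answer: 7103/3 ≈ 2367.7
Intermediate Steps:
N(M, A) = A/3
E = -4
u = 0 (u = (4 - 4)*4 = 0*4 = 0)
l = -10/3 (l = ((⅓)*2)*(-5) = (⅔)*(-5) = -10/3 ≈ -3.3333)
H(r, C) = -7*C*(46 + r) (H(r, C) = -7*(r + 46)*(C + 0) = -7*(46 + r)*C = -7*C*(46 + r))
H(-11, l) - 1*(-1551) = 7*(-10/3)*(-46 - 1*(-11)) - 1*(-1551) = 7*(-10/3)*(-46 + 11) + 1551 = 7*(-10/3)*(-35) + 1551 = 2450/3 + 1551 = 7103/3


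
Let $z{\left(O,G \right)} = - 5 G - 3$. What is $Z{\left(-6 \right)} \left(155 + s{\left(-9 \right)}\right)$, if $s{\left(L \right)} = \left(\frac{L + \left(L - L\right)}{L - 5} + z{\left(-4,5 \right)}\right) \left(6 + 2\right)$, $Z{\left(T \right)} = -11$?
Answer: $\frac{4917}{7} \approx 702.43$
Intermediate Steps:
$z{\left(O,G \right)} = -3 - 5 G$
$s{\left(L \right)} = -224 + \frac{8 L}{-5 + L}$ ($s{\left(L \right)} = \left(\frac{L + \left(L - L\right)}{L - 5} - 28\right) \left(6 + 2\right) = \left(\frac{L + 0}{-5 + L} - 28\right) 8 = \left(\frac{L}{-5 + L} - 28\right) 8 = \left(-28 + \frac{L}{-5 + L}\right) 8 = -224 + \frac{8 L}{-5 + L}$)
$Z{\left(-6 \right)} \left(155 + s{\left(-9 \right)}\right) = - 11 \left(155 + \frac{8 \left(140 - -243\right)}{-5 - 9}\right) = - 11 \left(155 + \frac{8 \left(140 + 243\right)}{-14}\right) = - 11 \left(155 + 8 \left(- \frac{1}{14}\right) 383\right) = - 11 \left(155 - \frac{1532}{7}\right) = \left(-11\right) \left(- \frac{447}{7}\right) = \frac{4917}{7}$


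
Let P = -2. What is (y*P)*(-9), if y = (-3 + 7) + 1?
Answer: 90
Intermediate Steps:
y = 5 (y = 4 + 1 = 5)
(y*P)*(-9) = (5*(-2))*(-9) = -10*(-9) = 90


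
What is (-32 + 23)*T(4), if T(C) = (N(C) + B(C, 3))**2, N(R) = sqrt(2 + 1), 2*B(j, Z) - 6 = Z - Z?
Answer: -108 - 54*sqrt(3) ≈ -201.53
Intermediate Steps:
B(j, Z) = 3 (B(j, Z) = 3 + (Z - Z)/2 = 3 + (1/2)*0 = 3 + 0 = 3)
N(R) = sqrt(3)
T(C) = (3 + sqrt(3))**2 (T(C) = (sqrt(3) + 3)**2 = (3 + sqrt(3))**2)
(-32 + 23)*T(4) = (-32 + 23)*(3 + sqrt(3))**2 = -9*(3 + sqrt(3))**2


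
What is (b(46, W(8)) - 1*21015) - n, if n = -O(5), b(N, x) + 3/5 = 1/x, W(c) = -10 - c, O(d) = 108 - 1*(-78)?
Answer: -1874669/90 ≈ -20830.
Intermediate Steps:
O(d) = 186 (O(d) = 108 + 78 = 186)
b(N, x) = -3/5 + 1/x
n = -186 (n = -1*186 = -186)
(b(46, W(8)) - 1*21015) - n = ((-3/5 + 1/(-10 - 1*8)) - 1*21015) - 1*(-186) = ((-3/5 + 1/(-10 - 8)) - 21015) + 186 = ((-3/5 + 1/(-18)) - 21015) + 186 = ((-3/5 - 1/18) - 21015) + 186 = (-59/90 - 21015) + 186 = -1891409/90 + 186 = -1874669/90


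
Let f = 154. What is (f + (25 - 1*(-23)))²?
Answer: 40804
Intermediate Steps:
(f + (25 - 1*(-23)))² = (154 + (25 - 1*(-23)))² = (154 + (25 + 23))² = (154 + 48)² = 202² = 40804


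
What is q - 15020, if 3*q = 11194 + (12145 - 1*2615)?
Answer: -8112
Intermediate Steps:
q = 6908 (q = (11194 + (12145 - 1*2615))/3 = (11194 + (12145 - 2615))/3 = (11194 + 9530)/3 = (⅓)*20724 = 6908)
q - 15020 = 6908 - 15020 = -8112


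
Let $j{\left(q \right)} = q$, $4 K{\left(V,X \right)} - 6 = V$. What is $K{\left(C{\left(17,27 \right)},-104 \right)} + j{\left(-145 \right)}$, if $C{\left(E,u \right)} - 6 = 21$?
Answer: $- \frac{547}{4} \approx -136.75$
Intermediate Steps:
$C{\left(E,u \right)} = 27$ ($C{\left(E,u \right)} = 6 + 21 = 27$)
$K{\left(V,X \right)} = \frac{3}{2} + \frac{V}{4}$
$K{\left(C{\left(17,27 \right)},-104 \right)} + j{\left(-145 \right)} = \left(\frac{3}{2} + \frac{1}{4} \cdot 27\right) - 145 = \left(\frac{3}{2} + \frac{27}{4}\right) - 145 = \frac{33}{4} - 145 = - \frac{547}{4}$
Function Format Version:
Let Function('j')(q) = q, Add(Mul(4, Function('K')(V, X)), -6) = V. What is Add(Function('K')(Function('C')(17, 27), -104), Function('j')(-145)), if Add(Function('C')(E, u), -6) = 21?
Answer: Rational(-547, 4) ≈ -136.75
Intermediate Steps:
Function('C')(E, u) = 27 (Function('C')(E, u) = Add(6, 21) = 27)
Function('K')(V, X) = Add(Rational(3, 2), Mul(Rational(1, 4), V))
Add(Function('K')(Function('C')(17, 27), -104), Function('j')(-145)) = Add(Add(Rational(3, 2), Mul(Rational(1, 4), 27)), -145) = Add(Add(Rational(3, 2), Rational(27, 4)), -145) = Add(Rational(33, 4), -145) = Rational(-547, 4)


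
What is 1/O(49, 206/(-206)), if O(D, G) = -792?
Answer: -1/792 ≈ -0.0012626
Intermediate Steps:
1/O(49, 206/(-206)) = 1/(-792) = -1/792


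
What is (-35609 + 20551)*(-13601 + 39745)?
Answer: -393676352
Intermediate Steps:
(-35609 + 20551)*(-13601 + 39745) = -15058*26144 = -393676352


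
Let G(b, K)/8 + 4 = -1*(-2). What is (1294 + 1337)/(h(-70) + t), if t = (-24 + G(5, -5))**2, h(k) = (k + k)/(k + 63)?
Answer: 877/540 ≈ 1.6241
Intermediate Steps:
G(b, K) = -16 (G(b, K) = -32 + 8*(-1*(-2)) = -32 + 8*2 = -32 + 16 = -16)
h(k) = 2*k/(63 + k) (h(k) = (2*k)/(63 + k) = 2*k/(63 + k))
t = 1600 (t = (-24 - 16)**2 = (-40)**2 = 1600)
(1294 + 1337)/(h(-70) + t) = (1294 + 1337)/(2*(-70)/(63 - 70) + 1600) = 2631/(2*(-70)/(-7) + 1600) = 2631/(2*(-70)*(-1/7) + 1600) = 2631/(20 + 1600) = 2631/1620 = 2631*(1/1620) = 877/540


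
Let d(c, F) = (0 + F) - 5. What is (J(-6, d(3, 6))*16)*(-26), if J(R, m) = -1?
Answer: 416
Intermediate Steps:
d(c, F) = -5 + F (d(c, F) = F - 5 = -5 + F)
(J(-6, d(3, 6))*16)*(-26) = -1*16*(-26) = -16*(-26) = 416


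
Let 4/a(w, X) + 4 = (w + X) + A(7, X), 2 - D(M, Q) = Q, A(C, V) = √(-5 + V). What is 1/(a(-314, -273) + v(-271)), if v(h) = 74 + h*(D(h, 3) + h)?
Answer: 12896279005/951564755447886 + I*√278/475782377723943 ≈ 1.3553e-5 + 3.5044e-14*I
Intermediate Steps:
D(M, Q) = 2 - Q
a(w, X) = 4/(-4 + X + w + √(-5 + X)) (a(w, X) = 4/(-4 + ((w + X) + √(-5 + X))) = 4/(-4 + ((X + w) + √(-5 + X))) = 4/(-4 + (X + w + √(-5 + X))) = 4/(-4 + X + w + √(-5 + X)))
v(h) = 74 + h*(-1 + h) (v(h) = 74 + h*((2 - 1*3) + h) = 74 + h*((2 - 3) + h) = 74 + h*(-1 + h))
1/(a(-314, -273) + v(-271)) = 1/(4/(-4 - 273 - 314 + √(-5 - 273)) + (74 + (-271)² - 1*(-271))) = 1/(4/(-4 - 273 - 314 + √(-278)) + (74 + 73441 + 271)) = 1/(4/(-4 - 273 - 314 + I*√278) + 73786) = 1/(4/(-591 + I*√278) + 73786) = 1/(73786 + 4/(-591 + I*√278))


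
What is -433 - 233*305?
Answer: -71498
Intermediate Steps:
-433 - 233*305 = -433 - 71065 = -71498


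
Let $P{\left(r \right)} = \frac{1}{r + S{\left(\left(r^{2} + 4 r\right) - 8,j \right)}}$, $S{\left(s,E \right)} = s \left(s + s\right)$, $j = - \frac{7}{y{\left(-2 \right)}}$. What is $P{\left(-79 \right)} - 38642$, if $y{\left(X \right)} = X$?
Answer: $- \frac{2705778492757}{70021699} \approx -38642.0$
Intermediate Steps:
$j = \frac{7}{2}$ ($j = - \frac{7}{-2} = \left(-7\right) \left(- \frac{1}{2}\right) = \frac{7}{2} \approx 3.5$)
$S{\left(s,E \right)} = 2 s^{2}$ ($S{\left(s,E \right)} = s 2 s = 2 s^{2}$)
$P{\left(r \right)} = \frac{1}{r + 2 \left(-8 + r^{2} + 4 r\right)^{2}}$ ($P{\left(r \right)} = \frac{1}{r + 2 \left(\left(r^{2} + 4 r\right) - 8\right)^{2}} = \frac{1}{r + 2 \left(-8 + r^{2} + 4 r\right)^{2}}$)
$P{\left(-79 \right)} - 38642 = \frac{1}{-79 + 2 \left(-8 + \left(-79\right)^{2} + 4 \left(-79\right)\right)^{2}} - 38642 = \frac{1}{-79 + 2 \left(-8 + 6241 - 316\right)^{2}} - 38642 = \frac{1}{-79 + 2 \cdot 5917^{2}} - 38642 = \frac{1}{-79 + 2 \cdot 35010889} - 38642 = \frac{1}{-79 + 70021778} - 38642 = \frac{1}{70021699} - 38642 = - \frac{2705778492757}{70021699}$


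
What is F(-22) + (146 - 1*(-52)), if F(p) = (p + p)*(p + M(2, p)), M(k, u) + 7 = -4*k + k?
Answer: 1738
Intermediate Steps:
M(k, u) = -7 - 3*k (M(k, u) = -7 + (-4*k + k) = -7 - 3*k)
F(p) = 2*p*(-13 + p) (F(p) = (p + p)*(p + (-7 - 3*2)) = (2*p)*(p + (-7 - 6)) = (2*p)*(p - 13) = (2*p)*(-13 + p) = 2*p*(-13 + p))
F(-22) + (146 - 1*(-52)) = 2*(-22)*(-13 - 22) + (146 - 1*(-52)) = 2*(-22)*(-35) + (146 + 52) = 1540 + 198 = 1738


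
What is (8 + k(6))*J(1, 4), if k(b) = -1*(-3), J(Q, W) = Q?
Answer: 11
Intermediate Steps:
k(b) = 3
(8 + k(6))*J(1, 4) = (8 + 3)*1 = 11*1 = 11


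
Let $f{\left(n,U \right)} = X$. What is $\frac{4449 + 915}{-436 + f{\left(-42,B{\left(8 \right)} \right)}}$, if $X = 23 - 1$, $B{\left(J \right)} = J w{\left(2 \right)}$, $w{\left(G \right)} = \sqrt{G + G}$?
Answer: $- \frac{298}{23} \approx -12.957$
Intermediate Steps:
$w{\left(G \right)} = \sqrt{2} \sqrt{G}$ ($w{\left(G \right)} = \sqrt{2 G} = \sqrt{2} \sqrt{G}$)
$B{\left(J \right)} = 2 J$ ($B{\left(J \right)} = J \sqrt{2} \sqrt{2} = J 2 = 2 J$)
$X = 22$ ($X = 23 - 1 = 22$)
$f{\left(n,U \right)} = 22$
$\frac{4449 + 915}{-436 + f{\left(-42,B{\left(8 \right)} \right)}} = \frac{4449 + 915}{-436 + 22} = \frac{5364}{-414} = 5364 \left(- \frac{1}{414}\right) = - \frac{298}{23}$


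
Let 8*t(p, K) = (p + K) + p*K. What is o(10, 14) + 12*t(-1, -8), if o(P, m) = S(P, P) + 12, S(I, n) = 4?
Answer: 29/2 ≈ 14.500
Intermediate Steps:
t(p, K) = K/8 + p/8 + K*p/8 (t(p, K) = ((p + K) + p*K)/8 = ((K + p) + K*p)/8 = (K + p + K*p)/8 = K/8 + p/8 + K*p/8)
o(P, m) = 16 (o(P, m) = 4 + 12 = 16)
o(10, 14) + 12*t(-1, -8) = 16 + 12*((1/8)*(-8) + (1/8)*(-1) + (1/8)*(-8)*(-1)) = 16 + 12*(-1 - 1/8 + 1) = 16 + 12*(-1/8) = 16 - 3/2 = 29/2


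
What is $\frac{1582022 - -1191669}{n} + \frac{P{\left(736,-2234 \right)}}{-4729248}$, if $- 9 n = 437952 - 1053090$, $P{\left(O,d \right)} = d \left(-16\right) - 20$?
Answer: $\frac{1639378865825}{40404724392} \approx 40.574$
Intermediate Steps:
$P{\left(O,d \right)} = -20 - 16 d$ ($P{\left(O,d \right)} = - 16 d - 20 = -20 - 16 d$)
$n = \frac{205046}{3}$ ($n = - \frac{437952 - 1053090}{9} = \left(- \frac{1}{9}\right) \left(-615138\right) = \frac{205046}{3} \approx 68349.0$)
$\frac{1582022 - -1191669}{n} + \frac{P{\left(736,-2234 \right)}}{-4729248} = \frac{1582022 - -1191669}{\frac{205046}{3}} + \frac{-20 - -35744}{-4729248} = \left(1582022 + 1191669\right) \frac{3}{205046} + \left(-20 + 35744\right) \left(- \frac{1}{4729248}\right) = 2773691 \cdot \frac{3}{205046} + 35724 \left(- \frac{1}{4729248}\right) = \frac{8321073}{205046} - \frac{2977}{394104} = \frac{1639378865825}{40404724392}$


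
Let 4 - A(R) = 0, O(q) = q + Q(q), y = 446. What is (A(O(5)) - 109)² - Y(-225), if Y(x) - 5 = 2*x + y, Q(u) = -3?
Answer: 11024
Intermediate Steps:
O(q) = -3 + q (O(q) = q - 3 = -3 + q)
A(R) = 4 (A(R) = 4 - 1*0 = 4 + 0 = 4)
Y(x) = 451 + 2*x (Y(x) = 5 + (2*x + 446) = 5 + (446 + 2*x) = 451 + 2*x)
(A(O(5)) - 109)² - Y(-225) = (4 - 109)² - (451 + 2*(-225)) = (-105)² - (451 - 450) = 11025 - 1*1 = 11025 - 1 = 11024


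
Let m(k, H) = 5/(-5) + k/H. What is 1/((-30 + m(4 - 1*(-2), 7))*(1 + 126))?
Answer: -7/26797 ≈ -0.00026122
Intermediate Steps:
m(k, H) = -1 + k/H (m(k, H) = 5*(-⅕) + k/H = -1 + k/H)
1/((-30 + m(4 - 1*(-2), 7))*(1 + 126)) = 1/((-30 + ((4 - 1*(-2)) - 1*7)/7)*(1 + 126)) = 1/((-30 + ((4 + 2) - 7)/7)*127) = 1/((-30 + (6 - 7)/7)*127) = 1/((-30 + (⅐)*(-1))*127) = 1/((-30 - ⅐)*127) = 1/(-211/7*127) = 1/(-26797/7) = -7/26797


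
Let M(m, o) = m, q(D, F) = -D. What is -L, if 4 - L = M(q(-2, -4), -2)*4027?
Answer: 8050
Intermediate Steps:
L = -8050 (L = 4 - (-1*(-2))*4027 = 4 - 2*4027 = 4 - 1*8054 = 4 - 8054 = -8050)
-L = -1*(-8050) = 8050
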